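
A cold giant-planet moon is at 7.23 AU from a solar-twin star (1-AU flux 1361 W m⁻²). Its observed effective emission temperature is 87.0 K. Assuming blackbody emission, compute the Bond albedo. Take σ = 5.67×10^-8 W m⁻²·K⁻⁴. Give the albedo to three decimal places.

Irradiance scales as 1/d², so S = 1361 W m⁻² × (1/7.23)² = 26.04 W m⁻².
Energy balance: S(1−α)/4 = σT⁴, so 1−α = 4σT⁴/S.
σT⁴ = 3.248 W m⁻², so 4σT⁴ = 12.99 W m⁻².
1−α = 12.99/26.04 = 0.4990, so α = 0.5010.

0.501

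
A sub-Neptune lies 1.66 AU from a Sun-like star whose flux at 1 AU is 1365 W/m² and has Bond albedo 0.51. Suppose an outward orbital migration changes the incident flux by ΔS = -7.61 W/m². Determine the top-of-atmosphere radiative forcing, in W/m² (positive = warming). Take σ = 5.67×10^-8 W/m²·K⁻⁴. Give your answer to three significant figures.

-0.932 W/m²

By the inverse-square law, S = 1365/1.66² = 495.4 W/m².
ΔF = Δ[S(1−α)]/4 = (1−0.51)·-7.61/4 = -0.9322 W/m².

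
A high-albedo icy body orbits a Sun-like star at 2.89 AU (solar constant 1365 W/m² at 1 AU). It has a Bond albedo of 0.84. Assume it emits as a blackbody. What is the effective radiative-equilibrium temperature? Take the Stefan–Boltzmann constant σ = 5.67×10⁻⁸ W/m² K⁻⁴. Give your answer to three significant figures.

104 kelvin

Flux at the orbit: S = 1365/(2.89)² = 163.4 W/m².
The planet absorbs (1−α)S over its disc πR² and re-emits over 4πR², so the mean absorbed flux is (1−0.84)·163.4/4 = 6.537 W/m².
Balancing against σT⁴: T = (6.537/5.67×10⁻⁸)^(1/4) = 103.6 K.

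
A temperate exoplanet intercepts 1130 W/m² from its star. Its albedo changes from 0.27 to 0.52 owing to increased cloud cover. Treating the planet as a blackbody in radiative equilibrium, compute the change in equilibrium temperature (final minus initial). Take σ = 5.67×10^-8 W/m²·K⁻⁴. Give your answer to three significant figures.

Before: T₁ = [1130·0.73/(4σ)]^(1/4) = 245.6 K.
After:  T₂ = [1130·0.48/(4σ)]^(1/4) = 221.1 K.
ΔT = T₂ − T₁ = -24.44 K.

-24.4 K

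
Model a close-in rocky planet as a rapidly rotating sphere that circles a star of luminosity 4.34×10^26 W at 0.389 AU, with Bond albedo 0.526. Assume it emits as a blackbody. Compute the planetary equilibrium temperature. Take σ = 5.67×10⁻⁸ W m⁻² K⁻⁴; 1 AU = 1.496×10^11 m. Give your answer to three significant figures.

d = 0.389 × 1.496×10^11 m = 5.819×10^10 m.
S = L/(4πd²) = 10200 W m⁻².
Averaging over the sphere, the absorbed flux is S(1−α)/4 = 1208 W m⁻².
In equilibrium σT⁴ equals this, so T = 382.1 K.

382 K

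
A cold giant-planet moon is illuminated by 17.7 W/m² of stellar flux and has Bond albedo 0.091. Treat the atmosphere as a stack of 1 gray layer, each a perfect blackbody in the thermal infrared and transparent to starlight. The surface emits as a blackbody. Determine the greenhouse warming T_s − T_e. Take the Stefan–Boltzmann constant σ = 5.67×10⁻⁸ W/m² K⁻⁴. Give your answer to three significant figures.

Top-of-atmosphere balance: σT_e⁴ = S(1−α)/4 = 4.022 W/m² → T_e = 91.77 K.
Surface: T_s = (2)^¼·T_e = 109.1 K.
Warming: T_s − T_e = 17.36 K.

17.4 K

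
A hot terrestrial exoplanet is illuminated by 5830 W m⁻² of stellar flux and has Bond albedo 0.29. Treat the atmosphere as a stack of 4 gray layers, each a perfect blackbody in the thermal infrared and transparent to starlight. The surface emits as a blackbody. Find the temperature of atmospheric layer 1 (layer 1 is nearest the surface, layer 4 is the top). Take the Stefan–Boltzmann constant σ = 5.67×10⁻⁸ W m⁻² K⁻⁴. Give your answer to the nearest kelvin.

Top-of-atmosphere balance: σT_e⁴ = S(1−α)/4 = 1035 W m⁻² → T_e = 367.6 K.
The net upward flux σT_e⁴ is constant between every pair of levels, so T_k⁴ = (N+1−k)T_e⁴.
With k = 1: T_1 = (4+1−1)^¼·367.6 K = 519.8 K.

520 kelvin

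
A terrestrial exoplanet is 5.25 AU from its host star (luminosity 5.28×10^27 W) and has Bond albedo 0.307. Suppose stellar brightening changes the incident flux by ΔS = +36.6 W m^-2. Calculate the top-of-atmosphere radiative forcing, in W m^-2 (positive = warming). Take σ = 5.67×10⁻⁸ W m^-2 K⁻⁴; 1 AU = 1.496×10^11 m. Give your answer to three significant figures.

6.34 W m^-2

d = 5.25 × 1.496×10^11 m = 7.854×10^11 m.
S = L/(4πd²) = 681.1 W m^-2.
TOA radiative forcing: ΔF = (1−α)ΔS/4 = 0.693·(+36.6)/4 = 6.341 W m^-2.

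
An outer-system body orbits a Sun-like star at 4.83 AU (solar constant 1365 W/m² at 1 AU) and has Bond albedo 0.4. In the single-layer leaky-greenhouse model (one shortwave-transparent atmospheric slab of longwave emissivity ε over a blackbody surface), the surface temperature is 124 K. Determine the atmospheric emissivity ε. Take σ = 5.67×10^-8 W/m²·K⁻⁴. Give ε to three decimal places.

0.691

By the inverse-square law, S = 1365/4.83² = 58.51 W/m².
TOA balance gives T_e = 111.5 K.
T_s⁴ = T_e⁴·2/(2−ε) → ε = 2 − 2(T_e/T_s)⁴ = 2 − 2·(111.5/124)⁴ = 0.6905.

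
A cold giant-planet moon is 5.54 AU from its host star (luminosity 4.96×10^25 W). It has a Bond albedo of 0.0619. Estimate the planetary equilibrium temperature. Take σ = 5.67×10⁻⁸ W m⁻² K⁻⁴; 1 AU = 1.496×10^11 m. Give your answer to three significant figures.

d = 5.54 × 1.496×10^11 m = 8.288×10^11 m.
S = L/(4πd²) = 5.746 W m⁻².
The planet absorbs (1−α)S over its disc πR² and re-emits over 4πR², so the mean absorbed flux is (1−0.0619)·5.746/4 = 1.348 W m⁻².
Balancing against σT⁴: T = (1.348/5.67×10⁻⁸)^(1/4) = 69.82 K.

69.8 K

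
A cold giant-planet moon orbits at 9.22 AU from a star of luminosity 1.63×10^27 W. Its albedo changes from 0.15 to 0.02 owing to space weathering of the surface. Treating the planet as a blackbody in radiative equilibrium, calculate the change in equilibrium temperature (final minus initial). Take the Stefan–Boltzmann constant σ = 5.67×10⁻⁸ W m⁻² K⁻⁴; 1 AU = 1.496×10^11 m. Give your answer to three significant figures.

d = 9.22 × 1.496×10^11 m = 1.379×10^12 m.
Flux at the orbit: S = L/(4πd²) = 1.63×10^27/(4π·(1.38×10^12)²) = 68.18 W m⁻².
With α = 0.15, T₁ = 126.4 K.
Final:   T₂ = [S(1−0.02)/(4σ)]^(1/4) = 131.0 K.
ΔT = T₂ − T₁ = 4.579 K.

4.58 K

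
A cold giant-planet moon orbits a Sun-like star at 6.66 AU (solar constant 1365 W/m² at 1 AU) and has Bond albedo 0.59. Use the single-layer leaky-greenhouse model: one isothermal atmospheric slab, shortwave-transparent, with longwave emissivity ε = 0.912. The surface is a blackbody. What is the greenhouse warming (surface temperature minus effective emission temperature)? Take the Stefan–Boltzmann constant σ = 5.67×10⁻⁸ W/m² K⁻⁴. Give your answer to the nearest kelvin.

Irradiance scales as 1/d², so S = 1365 W/m² × (1/6.66)² = 30.77 W/m².
Effective emission temperature (TOA balance): σT_e⁴ = S(1−α)/4 = 3.154 W/m² → T_e = 86.36 K.
Surface balance with a leaky layer gives σT_s⁴ = σT_e⁴·2/(2−ε), so T_s = T_e·[2/(2−0.912)]^(1/4) = 100.6 K.
The atmosphere warms the surface by 14.20 K.

14 K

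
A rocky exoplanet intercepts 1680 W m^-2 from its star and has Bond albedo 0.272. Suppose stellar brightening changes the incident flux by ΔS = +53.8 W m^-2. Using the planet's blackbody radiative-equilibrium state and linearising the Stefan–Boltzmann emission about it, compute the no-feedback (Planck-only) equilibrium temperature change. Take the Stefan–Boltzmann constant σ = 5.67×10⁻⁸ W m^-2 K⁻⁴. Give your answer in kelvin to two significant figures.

2.2 K

Reference equilibrium: T_e = [S(1−α)/(4σ)]^(1/4) = 271.0 K.
Only a fraction (1−α) is absorbed and it's spread over 4πR², so ΔF = (1−α)ΔS/4 = 9.792 W m^-2.
Planck response: λ_P = 4σT_e³ = 4·5.67×10⁻⁸·(271.0)³ = 4.513 W m^-2/K.
So ΔT₀ = 9.792/4.513 = 2.17 K.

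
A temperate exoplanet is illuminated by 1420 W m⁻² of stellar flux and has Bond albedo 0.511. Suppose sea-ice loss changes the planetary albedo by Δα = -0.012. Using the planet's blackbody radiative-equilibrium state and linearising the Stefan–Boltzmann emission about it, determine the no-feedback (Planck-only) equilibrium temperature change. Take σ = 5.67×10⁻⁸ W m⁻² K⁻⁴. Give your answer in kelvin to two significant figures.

1.4 kelvin

Reference equilibrium: T_e = [S(1−α)/(4σ)]^(1/4) = 235.2 K.
ΔF = −(S/4)Δα = −(1420/4)×(-0.012) = 4.260 W m⁻².
Linearising σT⁴ gives d(σT⁴)/dT = 4σT_e³ = 2.952 W m⁻² per K.
So ΔT₀ = 4.260/2.952 = 1.44 K.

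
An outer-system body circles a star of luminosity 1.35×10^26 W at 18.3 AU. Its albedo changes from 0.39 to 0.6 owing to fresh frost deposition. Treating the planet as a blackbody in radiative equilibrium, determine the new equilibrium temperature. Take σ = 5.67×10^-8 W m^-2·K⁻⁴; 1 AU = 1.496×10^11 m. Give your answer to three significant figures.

Orbital distance: d = 18.3 AU = 2.738×10^12 m.
Spreading L over a sphere of radius d: S = 1.35×10^26/(4π·2.74×10^12²) = 1.433 W m^-2.
New equilibrium: T₂ = [(1−0.6)·1.433/(4σ)]^(1/4) = 39.87 K.

39.9 K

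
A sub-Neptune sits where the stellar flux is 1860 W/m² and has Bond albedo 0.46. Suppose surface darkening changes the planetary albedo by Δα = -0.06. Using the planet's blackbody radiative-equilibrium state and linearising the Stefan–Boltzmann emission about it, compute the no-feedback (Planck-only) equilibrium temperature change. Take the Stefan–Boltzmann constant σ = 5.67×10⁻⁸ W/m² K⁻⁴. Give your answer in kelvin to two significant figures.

7.2 kelvin

Unperturbed T_e = [1860·(1−0.46)/(4σ)]^¼ = 258.0 K.
TOA radiative forcing: ΔF = −S·Δα/4 = −1860·(-0.06)/4 = 27.90 W/m².
The Planck feedback parameter is 4σT_e³ = 3.894 W/m²/K.
So ΔT₀ = 27.90/3.894 = 7.17 K.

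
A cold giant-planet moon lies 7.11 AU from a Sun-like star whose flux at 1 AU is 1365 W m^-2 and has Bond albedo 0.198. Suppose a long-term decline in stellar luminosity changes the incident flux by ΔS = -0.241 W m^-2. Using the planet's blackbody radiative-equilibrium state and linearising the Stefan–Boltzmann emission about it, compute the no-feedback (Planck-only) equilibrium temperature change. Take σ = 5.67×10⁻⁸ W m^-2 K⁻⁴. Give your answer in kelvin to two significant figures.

-0.22 K

By the inverse-square law, S = 1365/7.11² = 27.00 W m^-2.
The baseline emission temperature is T_e = 98.85 K.
ΔF = Δ[S(1−α)]/4 = (1−0.198)·-0.241/4 = -0.04832 W m^-2.
Linearising σT⁴ gives d(σT⁴)/dT = 4σT_e³ = 0.2191 W m^-2 per K.
So ΔT₀ = -0.04832/0.2191 = -0.221 K.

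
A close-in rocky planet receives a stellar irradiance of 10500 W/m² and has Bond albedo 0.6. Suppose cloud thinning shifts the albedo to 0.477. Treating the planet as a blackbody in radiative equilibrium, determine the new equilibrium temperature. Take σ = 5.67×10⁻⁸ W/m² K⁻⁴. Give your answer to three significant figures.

394 K

With the new albedo, S(1−α₂)/4 = 1373 W/m², so T₂ = 394.5 K.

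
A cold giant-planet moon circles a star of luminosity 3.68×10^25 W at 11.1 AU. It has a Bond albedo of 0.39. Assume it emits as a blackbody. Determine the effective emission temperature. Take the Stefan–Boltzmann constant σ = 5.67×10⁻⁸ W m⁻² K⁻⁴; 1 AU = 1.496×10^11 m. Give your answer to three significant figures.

41.1 K

Orbital distance: d = 11.1 AU = 1.661×10^12 m.
Flux at the orbit: S = L/(4πd²) = 3.68×10^25/(4π·(1.66×10^12)²) = 1.062 W m⁻².
Averaging over the sphere, the absorbed flux is S(1−α)/4 = 0.1620 W m⁻².
Balancing against σT⁴: T = (0.1620/5.67×10⁻⁸)^(1/4) = 41.11 K.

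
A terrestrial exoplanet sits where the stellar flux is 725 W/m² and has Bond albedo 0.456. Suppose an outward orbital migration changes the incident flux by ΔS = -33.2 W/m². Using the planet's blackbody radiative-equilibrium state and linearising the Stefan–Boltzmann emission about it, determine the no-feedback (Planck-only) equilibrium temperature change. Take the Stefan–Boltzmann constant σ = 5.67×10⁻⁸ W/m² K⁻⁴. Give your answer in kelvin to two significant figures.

Unperturbed T_e = [725.0·(1−0.456)/(4σ)]^¼ = 204.2 K.
Only a fraction (1−α) is absorbed and it's spread over 4πR², so ΔF = (1−α)ΔS/4 = -4.515 W/m².
Planck response: λ_P = 4σT_e³ = 4·5.67×10⁻⁸·(204.2)³ = 1.931 W/m²/K.
ΔT₀ = ΔF/λ_P = -4.515/1.931 = -2.34 K.

-2.3 K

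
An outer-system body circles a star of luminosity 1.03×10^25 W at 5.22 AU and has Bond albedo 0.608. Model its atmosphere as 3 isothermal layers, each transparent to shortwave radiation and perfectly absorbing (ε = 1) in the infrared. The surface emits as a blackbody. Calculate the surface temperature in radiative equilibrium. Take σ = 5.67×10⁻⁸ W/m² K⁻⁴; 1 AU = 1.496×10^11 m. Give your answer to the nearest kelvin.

Orbital distance: d = 5.22 AU = 7.809×10^11 m.
S = L/(4πd²) = 1.344 W/m².
OLR = S(1−α)/4 = 0.1317 W/m²; the top layer radiates at T_e = 39.04 K.
With N = 3 opaque layers, T_s = (N+1)^(1/4)·T_e = 4^(1/4)·39.04 = 55.21 K.

55 kelvin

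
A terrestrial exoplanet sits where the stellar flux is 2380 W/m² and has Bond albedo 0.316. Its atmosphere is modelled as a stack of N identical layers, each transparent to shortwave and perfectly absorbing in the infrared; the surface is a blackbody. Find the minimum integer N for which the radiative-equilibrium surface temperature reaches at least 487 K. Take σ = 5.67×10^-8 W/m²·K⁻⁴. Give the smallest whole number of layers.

OLR = S(1−α)/4 = 407.0 W/m²; the top layer radiates at T_e = 291.1 K.
Need (N+1)T_e⁴ ≥ T_s⁴, i.e. N+1 ≥ (487/291.1)⁴ = 7.837.
The minimum whole number is N = 7.

7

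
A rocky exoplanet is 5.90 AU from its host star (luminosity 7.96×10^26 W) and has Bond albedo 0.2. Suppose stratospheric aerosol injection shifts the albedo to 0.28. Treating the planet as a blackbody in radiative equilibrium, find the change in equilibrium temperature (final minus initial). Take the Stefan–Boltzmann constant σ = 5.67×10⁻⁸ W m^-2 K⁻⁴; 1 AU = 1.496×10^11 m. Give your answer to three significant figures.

-3.38 K

Orbital distance: d = 5.90 AU = 8.826×10^11 m.
Spreading L over a sphere of radius d: S = 7.96×10^26/(4π·8.83×10^11²) = 81.31 W m^-2.
Initial: T₁ = [S(1−0.2)/(4σ)]^(1/4) = 130.1 K.
After:  T₂ = [81.31·0.72/(4σ)]^(1/4) = 126.8 K.
ΔT = T₂ − T₁ = -3.383 K.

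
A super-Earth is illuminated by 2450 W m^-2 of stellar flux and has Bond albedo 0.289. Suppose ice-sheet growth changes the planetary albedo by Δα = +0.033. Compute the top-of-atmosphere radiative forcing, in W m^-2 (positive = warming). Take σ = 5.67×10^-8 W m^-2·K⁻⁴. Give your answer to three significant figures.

The change in absorbed flux is Δ[S(1−α)/4] = −SΔα/4 = -20.21 W m^-2.

-20.2 W m^-2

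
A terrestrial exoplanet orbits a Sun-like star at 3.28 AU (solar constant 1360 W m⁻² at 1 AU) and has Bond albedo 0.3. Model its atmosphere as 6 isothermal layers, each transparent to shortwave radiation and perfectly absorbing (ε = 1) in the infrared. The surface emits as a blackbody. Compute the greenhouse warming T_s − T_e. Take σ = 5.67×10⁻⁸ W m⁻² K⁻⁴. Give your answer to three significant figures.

Flux at the orbit: S = 1360/(3.28)² = 126.4 W m⁻².
Top-of-atmosphere balance: σT_e⁴ = S(1−α)/4 = 22.12 W m⁻² → T_e = 140.5 K.
T_s = (N+1)^(1/4)·T_e = 228.6 K.
So the greenhouse effect raises the surface by 228.6 − 140.5 = 88.06 K.

88.1 kelvin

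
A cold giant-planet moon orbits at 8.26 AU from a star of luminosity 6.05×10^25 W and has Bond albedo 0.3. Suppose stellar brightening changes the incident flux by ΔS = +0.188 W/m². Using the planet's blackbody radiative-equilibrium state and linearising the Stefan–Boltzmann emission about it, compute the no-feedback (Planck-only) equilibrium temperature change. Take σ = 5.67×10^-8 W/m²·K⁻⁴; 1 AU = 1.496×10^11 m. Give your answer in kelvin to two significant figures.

0.83 K

d = 8.26 × 1.496×10^11 m = 1.236×10^12 m.
S = L/(4πd²) = 3.153 W/m².
Unperturbed T_e = [3.153·(1−0.3)/(4σ)]^¼ = 55.85 K.
TOA radiative forcing: ΔF = (1−α)ΔS/4 = 0.7·(+0.188)/4 = 0.03290 W/m².
Planck response: λ_P = 4σT_e³ = 4·5.67×10⁻⁸·(55.85)³ = 0.03952 W/m²/K.
So ΔT₀ = 0.03290/0.03952 = 0.833 K.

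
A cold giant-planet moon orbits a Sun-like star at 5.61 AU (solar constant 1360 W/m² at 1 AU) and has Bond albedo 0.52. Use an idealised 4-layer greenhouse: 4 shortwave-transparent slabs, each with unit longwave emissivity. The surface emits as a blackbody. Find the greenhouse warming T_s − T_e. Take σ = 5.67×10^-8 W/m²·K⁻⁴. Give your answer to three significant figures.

48.4 K

Flux at the orbit: S = 1360/(5.61)² = 43.21 W/m².
Top-of-atmosphere balance: σT_e⁴ = S(1−α)/4 = 5.186 W/m² → T_e = 97.79 K.
Surface: T_s = (5)^¼·T_e = 146.2 K.
So the greenhouse effect raises the surface by 146.2 − 97.79 = 48.44 K.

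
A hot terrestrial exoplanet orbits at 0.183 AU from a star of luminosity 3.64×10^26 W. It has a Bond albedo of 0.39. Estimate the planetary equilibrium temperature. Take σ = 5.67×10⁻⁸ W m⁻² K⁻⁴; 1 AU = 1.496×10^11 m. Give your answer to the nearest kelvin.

d = 0.183 × 1.496×10^11 m = 2.738×10^10 m.
Flux at the orbit: S = L/(4πd²) = 3.64×10^26/(4π·(2.74×10^10)²) = 38650 W m⁻².
The planet absorbs (1−α)S over its disc πR² and re-emits over 4πR², so the mean absorbed flux is (1−0.39)·38650/4 = 5894 W m⁻².
In equilibrium σT⁴ equals this, so T = 567.8 K.

568 kelvin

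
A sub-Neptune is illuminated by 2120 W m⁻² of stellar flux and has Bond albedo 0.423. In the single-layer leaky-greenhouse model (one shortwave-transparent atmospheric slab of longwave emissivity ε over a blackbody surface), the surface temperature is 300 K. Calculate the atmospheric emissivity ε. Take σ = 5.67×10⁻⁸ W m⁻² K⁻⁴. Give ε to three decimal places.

First, T_e = [2120·(1−0.423)/(4σ)]^(1/4) = 271.0 K.
Inverting T_s⁴ = 2T_e⁴/(2−ε): (T_e/T_s)⁴ = 0.6659, so ε = 2(1 − 0.6659) = 0.6683.

0.668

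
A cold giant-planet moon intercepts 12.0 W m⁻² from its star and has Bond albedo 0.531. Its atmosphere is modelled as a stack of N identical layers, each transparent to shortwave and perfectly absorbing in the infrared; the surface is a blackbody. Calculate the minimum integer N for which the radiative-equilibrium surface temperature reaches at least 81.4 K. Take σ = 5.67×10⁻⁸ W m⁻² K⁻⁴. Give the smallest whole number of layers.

1

Top-of-atmosphere balance: σT_e⁴ = S(1−α)/4 = 1.407 W m⁻² → T_e = 70.58 K.
T_s = (N+1)^(1/4)·T_e ≥ 81.4 K requires N+1 ≥ (T_s/T_e)⁴ = (81.4/70.58)⁴ = 1.769.
So N ≥ 0.769; the smallest integer is N = 1.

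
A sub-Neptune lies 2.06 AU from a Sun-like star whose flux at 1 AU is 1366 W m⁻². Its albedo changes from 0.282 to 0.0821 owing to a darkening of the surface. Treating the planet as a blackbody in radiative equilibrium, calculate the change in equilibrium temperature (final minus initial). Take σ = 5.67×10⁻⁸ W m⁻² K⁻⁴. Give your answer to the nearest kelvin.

11 K

Flux at the orbit: S = 1366/(2.06)² = 321.9 W m⁻².
Initial: T₁ = [S(1−0.282)/(4σ)]^(1/4) = 178.7 K.
With α = 0.0821, T₂ = 190.0 K.
ΔT = T₂ − T₁ = 11.31 K.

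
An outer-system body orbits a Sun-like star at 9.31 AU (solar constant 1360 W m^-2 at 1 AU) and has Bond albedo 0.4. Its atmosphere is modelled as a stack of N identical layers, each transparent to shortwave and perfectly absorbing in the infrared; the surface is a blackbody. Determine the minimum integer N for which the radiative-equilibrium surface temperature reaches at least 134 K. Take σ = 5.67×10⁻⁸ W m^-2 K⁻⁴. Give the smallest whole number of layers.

By the inverse-square law, S = 1360/9.31² = 15.69 W m^-2.
OLR = S(1−α)/4 = 2.354 W m^-2; the top layer radiates at T_e = 80.27 K.
Since T_s⁴ = (N+1)T_e⁴, we need N ≥ (T_s/T_e)⁴ − 1 = 6.767.
The minimum whole number is N = 7.

7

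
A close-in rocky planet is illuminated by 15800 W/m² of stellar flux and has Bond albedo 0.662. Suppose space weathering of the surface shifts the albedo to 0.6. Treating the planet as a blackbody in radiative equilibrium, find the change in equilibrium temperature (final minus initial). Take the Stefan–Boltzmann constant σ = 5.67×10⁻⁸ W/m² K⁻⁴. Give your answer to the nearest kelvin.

17 kelvin

Before: T₁ = [15800·0.338/(4σ)]^(1/4) = 391.7 K.
Final:   T₂ = [S(1−0.6)/(4σ)]^(1/4) = 408.6 K.
ΔT = T₂ − T₁ = 16.85 K.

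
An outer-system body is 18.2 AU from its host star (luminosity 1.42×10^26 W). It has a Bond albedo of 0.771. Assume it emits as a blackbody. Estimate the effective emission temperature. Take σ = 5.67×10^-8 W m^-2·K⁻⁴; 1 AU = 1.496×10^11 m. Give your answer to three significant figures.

d = 18.2 × 1.496×10^11 m = 2.723×10^12 m.
Spreading L over a sphere of radius d: S = 1.42×10^26/(4π·2.72×10^12²) = 1.524 W m^-2.
Averaging over the sphere, the absorbed flux is S(1−α)/4 = 0.08727 W m^-2.
In equilibrium σT⁴ equals this, so T = 35.22 K.

35.2 kelvin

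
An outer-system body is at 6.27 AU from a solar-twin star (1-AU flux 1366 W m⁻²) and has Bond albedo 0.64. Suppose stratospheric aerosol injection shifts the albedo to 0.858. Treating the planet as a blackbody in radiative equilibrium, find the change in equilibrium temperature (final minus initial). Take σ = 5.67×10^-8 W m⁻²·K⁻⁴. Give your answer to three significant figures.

Irradiance scales as 1/d², so S = 1366 W m⁻² × (1/6.27)² = 34.75 W m⁻².
Initial: T₁ = [S(1−0.64)/(4σ)]^(1/4) = 86.18 K.
After:  T₂ = [34.75·0.142/(4σ)]^(1/4) = 68.30 K.
ΔT = T₂ − T₁ = -17.88 K.

-17.9 K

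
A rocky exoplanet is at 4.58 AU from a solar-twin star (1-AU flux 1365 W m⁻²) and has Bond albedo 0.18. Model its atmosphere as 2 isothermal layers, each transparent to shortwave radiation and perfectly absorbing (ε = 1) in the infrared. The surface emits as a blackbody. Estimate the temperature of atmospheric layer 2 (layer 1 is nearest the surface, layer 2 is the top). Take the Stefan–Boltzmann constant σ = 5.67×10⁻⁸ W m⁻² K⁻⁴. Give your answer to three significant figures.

124 K

By the inverse-square law, S = 1365/4.58² = 65.07 W m⁻².
Top-of-atmosphere balance: σT_e⁴ = S(1−α)/4 = 13.34 W m⁻² → T_e = 123.8 K.
The net upward flux σT_e⁴ is constant between every pair of levels, so T_k⁴ = (N+1−k)T_e⁴.
T_2 = (1)^(1/4)·123.8 = 123.8 K.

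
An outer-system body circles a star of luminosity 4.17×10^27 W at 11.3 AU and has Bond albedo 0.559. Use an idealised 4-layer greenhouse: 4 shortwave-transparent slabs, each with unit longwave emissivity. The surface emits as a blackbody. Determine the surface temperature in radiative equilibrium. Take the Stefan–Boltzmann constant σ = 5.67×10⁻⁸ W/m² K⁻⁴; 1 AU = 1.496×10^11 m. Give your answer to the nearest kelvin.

Orbital distance: d = 11.3 AU = 1.690×10^12 m.
Flux at the orbit: S = L/(4πd²) = 4.17×10^27/(4π·(1.69×10^12)²) = 116.1 W/m².
Top-of-atmosphere balance: σT_e⁴ = S(1−α)/4 = 12.80 W/m² → T_e = 122.6 K.
For an N-layer opaque stack, T_s⁴ = (N+1)T_e⁴, hence T_s = (5)^(1/4)×122.6 K = 183.3 K.

183 kelvin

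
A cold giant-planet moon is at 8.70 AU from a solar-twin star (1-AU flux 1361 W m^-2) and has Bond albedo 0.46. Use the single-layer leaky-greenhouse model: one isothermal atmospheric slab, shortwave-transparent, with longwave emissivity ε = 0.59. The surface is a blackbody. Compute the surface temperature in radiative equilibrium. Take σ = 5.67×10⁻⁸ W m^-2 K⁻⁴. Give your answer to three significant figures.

By the inverse-square law, S = 1361/8.70² = 17.98 W m^-2.
At the top of the atmosphere, σT_e⁴ = S(1−α)/4 = 2.427 W m^-2, giving T_e = 80.89 K.
For a single slab of emissivity ε, T_s⁴ = 2T_e⁴/(2−ε); thus T_s = 80.89·(1.418)^(1/4) = 88.28 K.

88.3 kelvin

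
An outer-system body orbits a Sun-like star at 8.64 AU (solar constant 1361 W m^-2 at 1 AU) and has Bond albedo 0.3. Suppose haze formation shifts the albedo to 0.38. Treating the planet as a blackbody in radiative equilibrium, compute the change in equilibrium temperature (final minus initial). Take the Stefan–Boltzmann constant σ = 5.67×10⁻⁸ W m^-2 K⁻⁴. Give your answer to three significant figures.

-2.59 K

By the inverse-square law, S = 1361/8.64² = 18.23 W m^-2.
Initial: T₁ = [S(1−0.3)/(4σ)]^(1/4) = 86.61 K.
After:  T₂ = [18.23·0.62/(4σ)]^(1/4) = 84.02 K.
Change: 84.02 − 86.61 = -2.588 K.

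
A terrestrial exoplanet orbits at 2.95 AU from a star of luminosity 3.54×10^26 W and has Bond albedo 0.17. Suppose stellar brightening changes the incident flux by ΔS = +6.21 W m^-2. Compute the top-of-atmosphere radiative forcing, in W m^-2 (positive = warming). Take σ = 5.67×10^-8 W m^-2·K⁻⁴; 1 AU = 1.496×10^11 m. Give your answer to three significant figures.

1.29 W m^-2

d = 2.95 × 1.496×10^11 m = 4.413×10^11 m.
S = L/(4πd²) = 144.6 W m^-2.
Only a fraction (1−α) is absorbed and it's spread over 4πR², so ΔF = (1−α)ΔS/4 = 1.289 W m^-2.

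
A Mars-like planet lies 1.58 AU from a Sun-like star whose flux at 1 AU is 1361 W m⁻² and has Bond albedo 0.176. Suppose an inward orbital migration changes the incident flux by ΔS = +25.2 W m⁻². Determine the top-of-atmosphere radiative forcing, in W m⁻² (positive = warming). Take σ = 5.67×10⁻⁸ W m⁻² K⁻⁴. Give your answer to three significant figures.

By the inverse-square law, S = 1361/1.58² = 545.2 W m⁻².
ΔF = Δ[S(1−α)]/4 = (1−0.176)·+25.2/4 = 5.191 W m⁻².

5.19 W m⁻²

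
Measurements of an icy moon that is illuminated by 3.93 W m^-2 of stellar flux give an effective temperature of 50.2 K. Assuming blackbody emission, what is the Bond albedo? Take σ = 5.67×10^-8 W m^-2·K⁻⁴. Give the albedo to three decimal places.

Rearranging the radiative balance, α = 1 − 4σT⁴/S.
4σT⁴ = 4·5.67×10⁻⁸·(50.2)⁴ = 1.440 W m^-2.
1−α = 1.440/3.930 = 0.3665, so α = 0.6335.

0.634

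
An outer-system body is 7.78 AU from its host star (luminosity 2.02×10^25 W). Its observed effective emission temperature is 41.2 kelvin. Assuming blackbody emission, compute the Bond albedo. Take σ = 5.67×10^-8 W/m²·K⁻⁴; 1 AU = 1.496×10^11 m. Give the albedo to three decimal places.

0.449

d = 7.78 × 1.496×10^11 m = 1.164×10^12 m.
Spreading L over a sphere of radius d: S = 2.02×10^25/(4π·1.16×10^12²) = 1.187 W/m².
Energy balance: S(1−α)/4 = σT⁴, so 1−α = 4σT⁴/S.
σT⁴ = 0.1634 W/m², so 4σT⁴ = 0.6535 W/m².
Hence α = 1 − 0.6535/1.187 = 0.4493.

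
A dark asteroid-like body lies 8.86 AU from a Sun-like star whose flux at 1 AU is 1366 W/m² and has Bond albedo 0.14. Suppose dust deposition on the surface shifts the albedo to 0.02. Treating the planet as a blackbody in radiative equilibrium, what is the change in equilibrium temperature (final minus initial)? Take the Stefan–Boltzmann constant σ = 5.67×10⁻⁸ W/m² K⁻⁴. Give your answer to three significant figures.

2.99 kelvin

Irradiance scales as 1/d², so S = 1366 W/m² × (1/8.86)² = 17.40 W/m².
With α = 0.14, T₁ = 90.13 K.
With α = 0.02, T₂ = 93.12 K.
ΔT = T₂ − T₁ = 2.992 K.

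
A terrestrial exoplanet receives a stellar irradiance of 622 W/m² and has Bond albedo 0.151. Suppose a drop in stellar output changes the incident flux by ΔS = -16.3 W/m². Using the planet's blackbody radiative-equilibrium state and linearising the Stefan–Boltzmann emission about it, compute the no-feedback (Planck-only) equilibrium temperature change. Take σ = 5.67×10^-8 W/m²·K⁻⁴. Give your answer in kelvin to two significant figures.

-1.4 kelvin

Unperturbed T_e = [622.0·(1−0.151)/(4σ)]^¼ = 219.7 K.
Only a fraction (1−α) is absorbed and it's spread over 4πR², so ΔF = (1−α)ΔS/4 = -3.460 W/m².
Linearising σT⁴ gives d(σT⁴)/dT = 4σT_e³ = 2.404 W/m² per K.
So ΔT₀ = -3.460/2.404 = -1.44 K.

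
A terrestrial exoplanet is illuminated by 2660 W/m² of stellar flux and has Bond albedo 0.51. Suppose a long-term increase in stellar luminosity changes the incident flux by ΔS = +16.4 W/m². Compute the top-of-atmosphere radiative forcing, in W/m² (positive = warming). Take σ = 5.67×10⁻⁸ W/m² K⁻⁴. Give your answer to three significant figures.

TOA radiative forcing: ΔF = (1−α)ΔS/4 = 0.49·(+16.4)/4 = 2.009 W/m².

2.01 W/m²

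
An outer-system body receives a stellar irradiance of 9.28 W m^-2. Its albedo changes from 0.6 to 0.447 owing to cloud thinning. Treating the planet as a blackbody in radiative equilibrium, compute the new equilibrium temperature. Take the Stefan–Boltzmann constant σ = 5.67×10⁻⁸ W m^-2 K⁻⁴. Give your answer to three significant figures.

69.0 kelvin

With the new albedo, S(1−α₂)/4 = 1.283 W m^-2, so T₂ = 68.97 K.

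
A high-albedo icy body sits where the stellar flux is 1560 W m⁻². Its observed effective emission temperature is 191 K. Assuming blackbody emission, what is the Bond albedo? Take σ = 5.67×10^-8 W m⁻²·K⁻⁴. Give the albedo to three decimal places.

Rearranging the radiative balance, α = 1 − 4σT⁴/S.
σT⁴ = 75.46 W m⁻², so 4σT⁴ = 301.8 W m⁻².
1−α = 301.8/1560 = 0.1935, so α = 0.8065.

0.807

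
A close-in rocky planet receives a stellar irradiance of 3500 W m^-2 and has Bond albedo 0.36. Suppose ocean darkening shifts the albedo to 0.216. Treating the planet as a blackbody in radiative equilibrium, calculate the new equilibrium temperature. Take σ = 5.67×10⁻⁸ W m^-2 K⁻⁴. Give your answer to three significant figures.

T₂ = [S(1−α₂)/(4σ)]^(1/4) = [3500·0.784/(4σ)]^(1/4) = 331.7 K.

332 K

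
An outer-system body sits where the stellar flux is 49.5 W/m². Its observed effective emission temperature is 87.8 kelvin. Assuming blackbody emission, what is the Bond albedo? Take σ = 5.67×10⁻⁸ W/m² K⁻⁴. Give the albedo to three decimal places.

Energy balance: S(1−α)/4 = σT⁴, so 1−α = 4σT⁴/S.
4σT⁴ = 4·5.67×10⁻⁸·(87.8)⁴ = 13.48 W/m².
1−α = 13.48/49.50 = 0.2723, so α = 0.7277.

0.728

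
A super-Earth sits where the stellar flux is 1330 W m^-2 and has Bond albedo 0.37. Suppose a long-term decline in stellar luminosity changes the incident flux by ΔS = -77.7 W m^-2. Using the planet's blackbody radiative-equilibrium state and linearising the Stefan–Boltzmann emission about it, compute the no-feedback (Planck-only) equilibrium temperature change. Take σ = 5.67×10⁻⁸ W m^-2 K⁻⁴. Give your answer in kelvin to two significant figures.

Reference equilibrium: T_e = [S(1−α)/(4σ)]^(1/4) = 246.5 K.
Only a fraction (1−α) is absorbed and it's spread over 4πR², so ΔF = (1−α)ΔS/4 = -12.24 W m^-2.
Planck response: λ_P = 4σT_e³ = 4·5.67×10⁻⁸·(246.5)³ = 3.399 W m^-2/K.
ΔT₀ = ΔF/λ_P = -12.24/3.399 = -3.60 K.

-3.6 K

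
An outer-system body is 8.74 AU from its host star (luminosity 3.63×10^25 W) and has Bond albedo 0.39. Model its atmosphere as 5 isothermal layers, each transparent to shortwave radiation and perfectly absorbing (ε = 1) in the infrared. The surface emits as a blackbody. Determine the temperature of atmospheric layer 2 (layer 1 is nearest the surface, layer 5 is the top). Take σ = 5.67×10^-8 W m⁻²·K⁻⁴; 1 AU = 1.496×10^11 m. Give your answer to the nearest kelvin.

Orbital distance: d = 8.74 AU = 1.308×10^12 m.
S = L/(4πd²) = 1.690 W m⁻².
OLR = S(1−α)/4 = 0.2577 W m⁻²; the top layer radiates at T_e = 46.17 K.
In the N-layer model, layer k (counted from the surface) has T_k = (N+1−k)^(1/4)·T_e.
With k = 2: T_2 = (5+1−2)^¼·46.17 K = 65.30 K.

65 K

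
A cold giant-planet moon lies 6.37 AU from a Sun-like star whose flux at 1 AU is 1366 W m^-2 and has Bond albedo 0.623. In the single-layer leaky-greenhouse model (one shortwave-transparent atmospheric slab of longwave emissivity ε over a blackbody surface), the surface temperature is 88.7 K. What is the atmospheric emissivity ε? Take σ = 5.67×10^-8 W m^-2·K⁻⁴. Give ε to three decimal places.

0.192

Irradiance scales as 1/d², so S = 1366 W m^-2 × (1/6.37)² = 33.66 W m^-2.
TOA balance gives T_e = 86.49 K.
T_s⁴ = T_e⁴·2/(2−ε) → ε = 2 − 2(T_e/T_s)⁴ = 2 − 2·(86.49/88.7)⁴ = 0.1920.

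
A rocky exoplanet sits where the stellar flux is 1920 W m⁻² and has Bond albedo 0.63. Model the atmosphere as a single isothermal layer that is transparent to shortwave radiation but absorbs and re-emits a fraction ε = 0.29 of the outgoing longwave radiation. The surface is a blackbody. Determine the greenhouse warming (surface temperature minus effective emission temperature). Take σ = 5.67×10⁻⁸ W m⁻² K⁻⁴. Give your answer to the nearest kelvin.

9 K

At the top of the atmosphere, σT_e⁴ = S(1−α)/4 = 177.6 W m⁻², giving T_e = 236.6 K.
The surface balance (absorbed SW + ε·downward IR = σT_s⁴) with T_a⁴ = T_s⁴/2 reduces to T_s = T_e·[2/(2−ε)]^¼ = 246.0 K.
Greenhouse warming: T_s − T_e = 9.449 K.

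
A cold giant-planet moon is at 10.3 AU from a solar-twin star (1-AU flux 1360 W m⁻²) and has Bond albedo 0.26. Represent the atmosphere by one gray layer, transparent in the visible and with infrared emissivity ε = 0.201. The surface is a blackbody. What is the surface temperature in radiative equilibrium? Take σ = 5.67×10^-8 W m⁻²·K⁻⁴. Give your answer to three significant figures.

By the inverse-square law, S = 1360/10.3² = 12.82 W m⁻².
At the top of the atmosphere, σT_e⁴ = S(1−α)/4 = 2.372 W m⁻², giving T_e = 80.42 K.
For a single slab of emissivity ε, T_s⁴ = 2T_e⁴/(2−ε); thus T_s = 80.42·(1.112)^(1/4) = 82.58 K.

82.6 K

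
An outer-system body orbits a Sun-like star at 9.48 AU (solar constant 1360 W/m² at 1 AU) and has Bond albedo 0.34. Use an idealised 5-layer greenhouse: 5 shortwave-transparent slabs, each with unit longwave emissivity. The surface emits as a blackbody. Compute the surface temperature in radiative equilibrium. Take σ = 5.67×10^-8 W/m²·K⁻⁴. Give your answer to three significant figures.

127 K

Irradiance scales as 1/d², so S = 1360 W/m² × (1/9.48)² = 15.13 W/m².
OLR = S(1−α)/4 = 2.497 W/m²; the top layer radiates at T_e = 81.46 K.
For an N-layer opaque stack, T_s⁴ = (N+1)T_e⁴, hence T_s = (6)^(1/4)×81.46 K = 127.5 K.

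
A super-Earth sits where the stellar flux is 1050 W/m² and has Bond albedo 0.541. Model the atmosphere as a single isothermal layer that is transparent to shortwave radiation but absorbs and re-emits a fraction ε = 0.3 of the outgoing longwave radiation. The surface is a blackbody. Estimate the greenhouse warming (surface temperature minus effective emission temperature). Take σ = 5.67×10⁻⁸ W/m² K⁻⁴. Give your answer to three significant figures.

At the top of the atmosphere, σT_e⁴ = S(1−α)/4 = 120.5 W/m², giving T_e = 214.7 K.
The surface balance (absorbed SW + ε·downward IR = σT_s⁴) with T_a⁴ = T_s⁴/2 reduces to T_s = T_e·[2/(2−ε)]^¼ = 223.6 K.
Greenhouse warming: T_s − T_e = 8.903 K.

8.90 K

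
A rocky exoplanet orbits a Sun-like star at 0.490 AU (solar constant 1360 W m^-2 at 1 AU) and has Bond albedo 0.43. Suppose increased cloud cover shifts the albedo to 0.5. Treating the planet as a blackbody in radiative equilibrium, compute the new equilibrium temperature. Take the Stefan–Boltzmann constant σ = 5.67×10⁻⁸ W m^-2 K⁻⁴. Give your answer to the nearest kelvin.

334 kelvin

By the inverse-square law, S = 1360/0.490² = 5664 W m^-2.
New equilibrium: T₂ = [(1−0.5)·5664/(4σ)]^(1/4) = 334.3 K.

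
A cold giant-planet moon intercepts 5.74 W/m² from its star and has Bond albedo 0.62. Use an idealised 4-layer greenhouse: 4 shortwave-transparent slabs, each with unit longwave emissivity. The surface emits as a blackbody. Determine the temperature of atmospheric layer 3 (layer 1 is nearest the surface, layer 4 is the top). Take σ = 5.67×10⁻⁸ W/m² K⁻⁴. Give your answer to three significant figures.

66.2 K

Top-of-atmosphere balance: σT_e⁴ = S(1−α)/4 = 0.5453 W/m² → T_e = 55.69 K.
Each opaque layer satisfies 2T_j⁴ = T_{j−1}⁴ + T_{j+1}⁴, giving T_k⁴ = (N+1−k)T_e⁴.
With k = 3: T_3 = (4+1−3)^¼·55.69 K = 66.22 K.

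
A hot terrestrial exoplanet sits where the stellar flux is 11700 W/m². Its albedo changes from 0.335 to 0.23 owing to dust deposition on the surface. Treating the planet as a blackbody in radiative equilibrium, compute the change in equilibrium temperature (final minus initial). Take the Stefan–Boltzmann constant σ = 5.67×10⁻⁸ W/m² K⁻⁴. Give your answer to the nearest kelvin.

With α = 0.335, T₁ = 430.4 K.
Final:   T₂ = [S(1−0.23)/(4σ)]^(1/4) = 446.4 K.
ΔT = T₂ − T₁ = 16.07 K.

16 K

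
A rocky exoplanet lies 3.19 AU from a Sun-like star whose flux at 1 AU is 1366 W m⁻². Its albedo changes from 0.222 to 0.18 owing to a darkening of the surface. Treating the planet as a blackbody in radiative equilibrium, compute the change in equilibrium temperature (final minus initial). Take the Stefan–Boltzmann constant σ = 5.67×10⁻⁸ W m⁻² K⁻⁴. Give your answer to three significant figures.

Irradiance scales as 1/d², so S = 1366 W m⁻² × (1/3.19)² = 134.2 W m⁻².
Before: T₁ = [134.2·0.778/(4σ)]^(1/4) = 146.5 K.
Final:   T₂ = [S(1−0.18)/(4σ)]^(1/4) = 148.4 K.
Change: 148.4 − 146.5 = 1.938 K.

1.94 K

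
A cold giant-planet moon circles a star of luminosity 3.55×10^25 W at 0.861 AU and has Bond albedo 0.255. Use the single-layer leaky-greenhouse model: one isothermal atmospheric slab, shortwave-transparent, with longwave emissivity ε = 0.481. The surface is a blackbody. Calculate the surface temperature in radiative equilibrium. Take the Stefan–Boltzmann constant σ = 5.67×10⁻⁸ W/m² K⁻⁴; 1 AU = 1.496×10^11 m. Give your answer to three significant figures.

d = 0.861 × 1.496×10^11 m = 1.288×10^11 m.
Spreading L over a sphere of radius d: S = 3.55×10^25/(4π·1.29×10^11²) = 170.3 W/m².
The planet radiates to space at T_e = [S(1−α)/(4σ)]^(1/4) = 153.8 K.
The surface balance (absorbed SW + ε·downward IR = σT_s⁴) with T_a⁴ = T_s⁴/2 reduces to T_s = T_e·[2/(2−ε)]^¼ = 164.7 K.

165 K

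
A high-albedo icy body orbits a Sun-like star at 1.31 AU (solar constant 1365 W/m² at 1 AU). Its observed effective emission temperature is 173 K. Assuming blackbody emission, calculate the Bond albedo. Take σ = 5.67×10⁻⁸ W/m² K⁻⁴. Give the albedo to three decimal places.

0.745

Irradiance scales as 1/d², so S = 1365 W/m² × (1/1.31)² = 795.4 W/m².
Rearranging the radiative balance, α = 1 − 4σT⁴/S.
4σT⁴ = 4·5.67×10⁻⁸·(173)⁴ = 203.2 W/m².
1−α = 203.2/795.4 = 0.2554, so α = 0.7446.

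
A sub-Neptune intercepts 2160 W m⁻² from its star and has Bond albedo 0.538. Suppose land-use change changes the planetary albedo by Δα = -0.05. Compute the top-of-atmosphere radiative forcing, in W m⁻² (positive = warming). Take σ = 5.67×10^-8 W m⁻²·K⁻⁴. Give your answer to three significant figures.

27.0 W m⁻²

ΔF = −(S/4)Δα = −(2160/4)×(-0.05) = 27.00 W m⁻².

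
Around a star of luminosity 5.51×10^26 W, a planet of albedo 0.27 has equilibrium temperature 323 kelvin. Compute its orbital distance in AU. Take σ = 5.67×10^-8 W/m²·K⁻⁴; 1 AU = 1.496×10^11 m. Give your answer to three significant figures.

0.761 AU

Energy balance gives S = 4σT⁴/(1−α) = 3382 W/m².
Then d = [L/(4πS)]^(1/2) = 1.139×10^11 m, i.e. 0.7612 AU.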